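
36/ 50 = 18/ 25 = 0.72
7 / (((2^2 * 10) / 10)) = 7 / 4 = 1.75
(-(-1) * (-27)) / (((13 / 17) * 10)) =-459 / 130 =-3.53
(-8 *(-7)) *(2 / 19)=112 / 19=5.89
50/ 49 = 1.02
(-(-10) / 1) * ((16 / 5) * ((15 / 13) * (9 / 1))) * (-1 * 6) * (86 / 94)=-1114560 / 611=-1824.16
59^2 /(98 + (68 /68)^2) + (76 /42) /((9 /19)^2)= 808807 /18711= 43.23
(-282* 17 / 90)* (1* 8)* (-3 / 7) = 6392 / 35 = 182.63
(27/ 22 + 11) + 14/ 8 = 615/ 44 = 13.98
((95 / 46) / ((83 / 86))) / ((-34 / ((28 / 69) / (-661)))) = 57190 / 1480148877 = 0.00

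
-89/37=-2.41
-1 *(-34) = 34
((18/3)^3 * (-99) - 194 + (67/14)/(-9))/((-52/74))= 100599115/3276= 30707.91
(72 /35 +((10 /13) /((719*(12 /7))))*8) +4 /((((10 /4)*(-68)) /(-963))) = 412454246 /16684395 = 24.72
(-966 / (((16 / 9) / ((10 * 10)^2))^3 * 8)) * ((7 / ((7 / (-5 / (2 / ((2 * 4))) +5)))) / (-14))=-184207763671875 / 8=-23025970458984.38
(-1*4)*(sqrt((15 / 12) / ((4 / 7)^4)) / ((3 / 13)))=-637*sqrt(5) / 24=-59.35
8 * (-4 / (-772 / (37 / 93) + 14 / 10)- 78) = -223835984 / 358721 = -623.98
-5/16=-0.31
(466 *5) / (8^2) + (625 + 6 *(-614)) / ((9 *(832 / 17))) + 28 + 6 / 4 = 441503 / 7488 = 58.96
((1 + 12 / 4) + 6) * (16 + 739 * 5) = 37110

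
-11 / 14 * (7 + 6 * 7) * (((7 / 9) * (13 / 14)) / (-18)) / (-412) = -1001 / 266976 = -0.00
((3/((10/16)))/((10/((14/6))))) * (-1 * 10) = -56/5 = -11.20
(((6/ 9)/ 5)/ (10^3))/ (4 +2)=1/ 45000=0.00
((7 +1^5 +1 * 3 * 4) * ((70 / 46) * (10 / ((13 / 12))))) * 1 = 84000 / 299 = 280.94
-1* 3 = -3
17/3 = 5.67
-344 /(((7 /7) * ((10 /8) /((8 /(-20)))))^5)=11272192 /9765625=1.15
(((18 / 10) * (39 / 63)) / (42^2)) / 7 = 13 / 144060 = 0.00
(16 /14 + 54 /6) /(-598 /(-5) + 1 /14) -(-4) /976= 181617 /2043988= 0.09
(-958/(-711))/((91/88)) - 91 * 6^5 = -45783378512/64701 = -707614.70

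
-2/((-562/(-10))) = -10/281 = -0.04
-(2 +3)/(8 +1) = -5/9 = -0.56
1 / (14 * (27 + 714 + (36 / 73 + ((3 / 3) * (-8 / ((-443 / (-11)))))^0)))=73 / 758828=0.00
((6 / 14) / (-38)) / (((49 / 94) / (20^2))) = -56400 / 6517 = -8.65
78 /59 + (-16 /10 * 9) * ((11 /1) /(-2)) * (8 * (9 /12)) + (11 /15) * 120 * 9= 374214 /295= 1268.52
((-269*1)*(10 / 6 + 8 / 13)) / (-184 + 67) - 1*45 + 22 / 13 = -173672 / 4563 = -38.06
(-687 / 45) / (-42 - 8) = 229 / 750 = 0.31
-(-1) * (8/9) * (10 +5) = 40/3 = 13.33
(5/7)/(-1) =-5/7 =-0.71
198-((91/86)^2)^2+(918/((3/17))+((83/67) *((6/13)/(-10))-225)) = 1232486863335661/238222053680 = 5173.69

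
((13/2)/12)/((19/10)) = 0.29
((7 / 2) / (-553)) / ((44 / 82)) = -41 / 3476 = -0.01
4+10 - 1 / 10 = 139 / 10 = 13.90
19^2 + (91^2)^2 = 68575322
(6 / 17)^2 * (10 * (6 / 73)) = 2160 / 21097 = 0.10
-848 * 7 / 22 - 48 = -3496 / 11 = -317.82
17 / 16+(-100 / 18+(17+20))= 4681 / 144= 32.51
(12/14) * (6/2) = 18/7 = 2.57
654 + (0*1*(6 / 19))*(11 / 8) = 654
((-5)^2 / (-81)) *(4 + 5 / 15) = -325 / 243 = -1.34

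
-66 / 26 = -2.54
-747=-747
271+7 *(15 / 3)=306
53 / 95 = 0.56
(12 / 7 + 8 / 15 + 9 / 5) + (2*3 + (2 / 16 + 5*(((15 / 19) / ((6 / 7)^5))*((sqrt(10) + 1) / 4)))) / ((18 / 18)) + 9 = 420175*sqrt(10) / 196992 + 29379193 / 1378944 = 28.05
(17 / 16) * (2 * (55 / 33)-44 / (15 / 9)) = -2941 / 120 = -24.51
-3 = -3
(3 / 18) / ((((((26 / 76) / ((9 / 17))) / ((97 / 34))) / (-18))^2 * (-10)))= -105.26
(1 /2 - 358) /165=-13 /6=-2.17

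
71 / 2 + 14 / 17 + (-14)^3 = -92061 / 34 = -2707.68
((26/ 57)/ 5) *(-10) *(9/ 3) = -52/ 19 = -2.74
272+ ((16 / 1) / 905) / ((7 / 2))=1723152 / 6335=272.01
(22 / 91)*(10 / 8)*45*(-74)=-91575 / 91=-1006.32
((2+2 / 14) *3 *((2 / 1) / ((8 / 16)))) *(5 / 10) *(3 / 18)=15 / 7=2.14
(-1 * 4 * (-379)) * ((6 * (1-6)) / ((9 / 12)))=-60640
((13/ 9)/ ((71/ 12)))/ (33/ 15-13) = -130/ 5751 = -0.02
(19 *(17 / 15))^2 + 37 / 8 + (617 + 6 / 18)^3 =1270438970471 / 5400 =235266476.01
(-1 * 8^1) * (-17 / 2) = 68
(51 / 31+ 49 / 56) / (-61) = -0.04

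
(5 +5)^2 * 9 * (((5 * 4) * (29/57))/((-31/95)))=-870000/31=-28064.52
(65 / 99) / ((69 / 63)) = 455 / 759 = 0.60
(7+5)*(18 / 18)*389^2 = 1815852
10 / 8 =5 / 4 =1.25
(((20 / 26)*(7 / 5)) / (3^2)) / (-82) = -7 / 4797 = -0.00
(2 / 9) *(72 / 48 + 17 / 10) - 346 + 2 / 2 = -15493 / 45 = -344.29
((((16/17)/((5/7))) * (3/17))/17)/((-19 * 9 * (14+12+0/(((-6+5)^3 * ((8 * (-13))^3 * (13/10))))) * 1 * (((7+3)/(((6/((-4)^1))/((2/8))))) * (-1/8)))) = -448/30337775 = -0.00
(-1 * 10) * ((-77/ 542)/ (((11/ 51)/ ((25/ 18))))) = 14875/ 1626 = 9.15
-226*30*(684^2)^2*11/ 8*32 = -65299037103083520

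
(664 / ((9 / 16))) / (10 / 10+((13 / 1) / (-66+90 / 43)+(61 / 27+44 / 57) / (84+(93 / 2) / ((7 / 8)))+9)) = 26625613824 / 221466101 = 120.22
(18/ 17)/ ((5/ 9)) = 162/ 85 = 1.91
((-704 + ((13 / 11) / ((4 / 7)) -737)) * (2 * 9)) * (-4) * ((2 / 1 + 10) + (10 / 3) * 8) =44065848 / 11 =4005986.18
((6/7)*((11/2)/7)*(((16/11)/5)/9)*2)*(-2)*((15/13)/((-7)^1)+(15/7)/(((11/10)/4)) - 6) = -34752/245245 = -0.14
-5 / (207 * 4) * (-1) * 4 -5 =-1030 / 207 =-4.98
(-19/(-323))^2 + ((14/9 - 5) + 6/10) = -36947/13005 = -2.84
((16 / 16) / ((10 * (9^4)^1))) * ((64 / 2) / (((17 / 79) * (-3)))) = -1264 / 1673055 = -0.00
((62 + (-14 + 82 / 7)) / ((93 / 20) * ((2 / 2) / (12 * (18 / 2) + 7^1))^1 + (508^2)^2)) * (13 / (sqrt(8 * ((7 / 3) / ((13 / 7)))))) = 3124550 * sqrt(78) / 7505485066423757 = 0.00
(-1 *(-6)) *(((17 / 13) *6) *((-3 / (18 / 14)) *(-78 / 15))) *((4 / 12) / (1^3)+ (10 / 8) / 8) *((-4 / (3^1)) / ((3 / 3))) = -5593 / 15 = -372.87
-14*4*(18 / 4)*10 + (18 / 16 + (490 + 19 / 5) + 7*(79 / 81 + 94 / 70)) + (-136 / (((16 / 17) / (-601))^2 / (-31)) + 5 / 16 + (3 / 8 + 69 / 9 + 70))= 22279833321517 / 12960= 1719122941.48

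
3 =3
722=722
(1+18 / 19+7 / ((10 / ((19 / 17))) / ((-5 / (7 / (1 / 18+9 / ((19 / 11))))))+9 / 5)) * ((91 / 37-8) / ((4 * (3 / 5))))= 514989725 / 21979998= 23.43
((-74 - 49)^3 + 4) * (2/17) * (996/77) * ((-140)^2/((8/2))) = -2594787367200/187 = -13875868273.80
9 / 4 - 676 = -2695 / 4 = -673.75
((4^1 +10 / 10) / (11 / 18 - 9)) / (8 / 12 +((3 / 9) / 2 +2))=-540 / 2567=-0.21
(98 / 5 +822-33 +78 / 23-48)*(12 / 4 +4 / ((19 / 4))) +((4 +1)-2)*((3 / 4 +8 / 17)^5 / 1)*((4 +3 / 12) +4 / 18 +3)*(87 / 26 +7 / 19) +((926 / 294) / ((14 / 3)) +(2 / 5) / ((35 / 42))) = 5375118101613085665877 / 1699866140240486400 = 3162.08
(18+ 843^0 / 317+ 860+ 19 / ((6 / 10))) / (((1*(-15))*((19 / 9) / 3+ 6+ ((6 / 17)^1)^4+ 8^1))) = -216761049048 / 52610633965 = -4.12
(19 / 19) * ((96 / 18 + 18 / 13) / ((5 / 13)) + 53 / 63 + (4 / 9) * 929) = 135827 / 315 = 431.20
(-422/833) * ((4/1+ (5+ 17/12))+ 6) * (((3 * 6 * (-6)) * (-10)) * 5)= -37410300/833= -44910.32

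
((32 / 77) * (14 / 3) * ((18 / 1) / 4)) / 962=48 / 5291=0.01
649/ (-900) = -649/ 900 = -0.72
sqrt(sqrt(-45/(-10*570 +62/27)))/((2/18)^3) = 2187*15^(1/4)*153838^(3/4)/153838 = 217.32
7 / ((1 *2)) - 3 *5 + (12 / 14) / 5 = -11.33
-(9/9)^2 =-1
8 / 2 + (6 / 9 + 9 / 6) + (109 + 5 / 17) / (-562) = 171175 / 28662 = 5.97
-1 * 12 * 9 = -108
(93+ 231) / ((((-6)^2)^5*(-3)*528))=-1 / 295612416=-0.00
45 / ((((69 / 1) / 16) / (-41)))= -9840 / 23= -427.83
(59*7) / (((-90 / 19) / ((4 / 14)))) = -1121 / 45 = -24.91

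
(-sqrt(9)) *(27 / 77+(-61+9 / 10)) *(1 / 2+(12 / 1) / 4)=138021 / 220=627.37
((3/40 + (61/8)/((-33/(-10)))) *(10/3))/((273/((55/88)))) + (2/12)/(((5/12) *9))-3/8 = -0.31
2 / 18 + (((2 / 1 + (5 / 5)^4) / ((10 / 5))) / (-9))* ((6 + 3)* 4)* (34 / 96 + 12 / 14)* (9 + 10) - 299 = -436.98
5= 5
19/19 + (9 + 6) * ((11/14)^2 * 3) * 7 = 5473/28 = 195.46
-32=-32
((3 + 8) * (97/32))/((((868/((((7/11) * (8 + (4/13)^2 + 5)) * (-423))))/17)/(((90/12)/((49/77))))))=-254698496415/9388288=-27129.39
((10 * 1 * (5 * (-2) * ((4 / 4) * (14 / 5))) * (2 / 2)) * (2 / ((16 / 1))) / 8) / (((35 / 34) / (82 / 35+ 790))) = -117861 / 35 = -3367.46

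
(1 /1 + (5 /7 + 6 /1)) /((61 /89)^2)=427734 /26047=16.42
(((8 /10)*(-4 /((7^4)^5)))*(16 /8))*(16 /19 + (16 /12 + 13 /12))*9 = -17832 /7580265298273140095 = -0.00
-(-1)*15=15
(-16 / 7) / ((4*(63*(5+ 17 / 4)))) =-16 / 16317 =-0.00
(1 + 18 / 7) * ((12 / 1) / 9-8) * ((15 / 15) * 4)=-2000 / 21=-95.24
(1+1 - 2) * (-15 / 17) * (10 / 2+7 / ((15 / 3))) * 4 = 0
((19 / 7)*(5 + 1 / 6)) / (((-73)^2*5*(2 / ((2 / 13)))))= 589 / 14548170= 0.00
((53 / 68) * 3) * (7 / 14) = 1.17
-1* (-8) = 8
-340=-340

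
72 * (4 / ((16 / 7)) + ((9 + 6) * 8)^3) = 124416126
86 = 86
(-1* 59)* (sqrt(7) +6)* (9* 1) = -3186- 531* sqrt(7) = -4590.89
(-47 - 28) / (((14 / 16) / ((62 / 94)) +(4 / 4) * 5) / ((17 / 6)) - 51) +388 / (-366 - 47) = 8469504 / 14152271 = 0.60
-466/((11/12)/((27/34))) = -75492/187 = -403.70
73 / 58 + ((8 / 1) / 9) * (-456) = -70309 / 174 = -404.07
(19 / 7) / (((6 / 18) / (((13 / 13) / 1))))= 57 / 7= 8.14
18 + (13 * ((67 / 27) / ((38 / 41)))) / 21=423539 / 21546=19.66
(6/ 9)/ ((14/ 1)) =1/ 21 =0.05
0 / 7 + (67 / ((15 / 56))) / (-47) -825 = -585377 / 705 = -830.32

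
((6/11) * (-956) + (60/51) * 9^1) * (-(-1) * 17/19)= -5028/11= -457.09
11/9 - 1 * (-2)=29/9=3.22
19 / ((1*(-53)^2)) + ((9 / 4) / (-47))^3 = 124201007 / 18664883648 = 0.01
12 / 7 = 1.71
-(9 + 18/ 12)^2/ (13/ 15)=-6615/ 52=-127.21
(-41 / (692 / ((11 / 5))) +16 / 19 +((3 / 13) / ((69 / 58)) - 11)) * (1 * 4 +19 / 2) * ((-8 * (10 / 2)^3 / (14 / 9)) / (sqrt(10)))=27702.74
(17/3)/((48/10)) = 85/72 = 1.18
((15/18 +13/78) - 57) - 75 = -131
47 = 47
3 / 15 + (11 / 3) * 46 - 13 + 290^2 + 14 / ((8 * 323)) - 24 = 1632413681 / 19380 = 84231.87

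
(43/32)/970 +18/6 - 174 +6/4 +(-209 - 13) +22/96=-36435011/93120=-391.27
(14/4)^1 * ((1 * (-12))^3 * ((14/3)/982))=-14112/491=-28.74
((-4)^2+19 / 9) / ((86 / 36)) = 326 / 43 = 7.58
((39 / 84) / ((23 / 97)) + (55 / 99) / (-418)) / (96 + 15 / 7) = 2370331 / 118886724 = 0.02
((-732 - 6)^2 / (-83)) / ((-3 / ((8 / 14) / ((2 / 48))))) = 17428608 / 581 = 29997.60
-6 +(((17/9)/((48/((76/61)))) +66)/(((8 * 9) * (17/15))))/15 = -47947141/8063712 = -5.95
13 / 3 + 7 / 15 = 24 / 5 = 4.80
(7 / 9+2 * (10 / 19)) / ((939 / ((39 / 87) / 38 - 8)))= -8803 / 565326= -0.02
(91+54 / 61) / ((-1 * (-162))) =5605 / 9882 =0.57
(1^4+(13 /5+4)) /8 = 19 /20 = 0.95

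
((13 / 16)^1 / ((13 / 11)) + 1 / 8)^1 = 13 / 16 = 0.81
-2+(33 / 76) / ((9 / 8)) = -92 / 57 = -1.61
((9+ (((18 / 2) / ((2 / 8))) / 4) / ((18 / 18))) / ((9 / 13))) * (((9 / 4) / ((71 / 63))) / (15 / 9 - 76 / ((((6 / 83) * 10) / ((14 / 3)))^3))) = -671682375 / 264548281159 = -0.00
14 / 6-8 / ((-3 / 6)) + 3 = 21.33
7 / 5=1.40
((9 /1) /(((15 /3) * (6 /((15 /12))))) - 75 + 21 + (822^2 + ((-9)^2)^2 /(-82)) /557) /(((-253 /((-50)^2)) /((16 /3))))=-353001725000 /5777761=-61096.63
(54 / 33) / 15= 6 / 55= 0.11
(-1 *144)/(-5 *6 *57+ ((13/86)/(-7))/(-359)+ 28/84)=93362976/1108469183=0.08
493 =493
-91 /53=-1.72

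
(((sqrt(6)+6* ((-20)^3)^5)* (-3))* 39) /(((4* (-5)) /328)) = -377251430400000000000000+9594* sqrt(6) /5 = -377251430399999999995299.90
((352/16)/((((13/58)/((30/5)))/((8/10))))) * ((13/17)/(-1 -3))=-7656/85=-90.07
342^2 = 116964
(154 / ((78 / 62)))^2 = 22791076 / 1521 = 14984.27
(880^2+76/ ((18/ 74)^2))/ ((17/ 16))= 1005287104/ 1377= 730055.99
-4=-4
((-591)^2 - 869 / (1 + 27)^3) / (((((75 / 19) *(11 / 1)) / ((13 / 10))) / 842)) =797311550468641 / 90552000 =8805013.15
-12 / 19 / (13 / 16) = -192 / 247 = -0.78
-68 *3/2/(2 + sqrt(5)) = 204-102 *sqrt(5) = -24.08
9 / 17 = 0.53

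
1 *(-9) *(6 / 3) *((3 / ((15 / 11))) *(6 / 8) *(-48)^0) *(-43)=12771 / 10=1277.10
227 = 227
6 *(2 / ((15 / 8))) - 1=27 / 5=5.40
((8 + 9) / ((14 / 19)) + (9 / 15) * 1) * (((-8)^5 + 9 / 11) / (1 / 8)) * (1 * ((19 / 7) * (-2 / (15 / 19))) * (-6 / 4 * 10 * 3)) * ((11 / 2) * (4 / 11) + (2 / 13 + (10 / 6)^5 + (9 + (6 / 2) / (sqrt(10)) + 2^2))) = -55609844569.55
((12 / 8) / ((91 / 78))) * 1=9 / 7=1.29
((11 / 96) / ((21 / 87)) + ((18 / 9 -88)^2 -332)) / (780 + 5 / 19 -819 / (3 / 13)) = -90199213 / 35351232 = -2.55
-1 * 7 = -7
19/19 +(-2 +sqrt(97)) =-1 +sqrt(97) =8.85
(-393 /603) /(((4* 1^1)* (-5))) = 131 /4020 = 0.03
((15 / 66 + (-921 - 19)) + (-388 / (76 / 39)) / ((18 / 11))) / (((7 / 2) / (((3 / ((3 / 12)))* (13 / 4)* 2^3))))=-94620.52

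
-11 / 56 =-0.20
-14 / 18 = -7 / 9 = -0.78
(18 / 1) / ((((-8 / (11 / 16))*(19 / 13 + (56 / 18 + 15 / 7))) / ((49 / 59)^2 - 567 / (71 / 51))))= 370354442913 / 3954416000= 93.66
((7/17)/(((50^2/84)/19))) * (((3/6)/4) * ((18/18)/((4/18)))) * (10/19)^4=0.01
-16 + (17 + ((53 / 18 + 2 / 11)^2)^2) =148349305537 / 1536953616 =96.52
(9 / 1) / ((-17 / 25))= -225 / 17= -13.24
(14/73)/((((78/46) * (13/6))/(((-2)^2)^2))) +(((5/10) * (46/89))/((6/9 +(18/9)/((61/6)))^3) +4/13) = 6688681443537/4330826965816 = 1.54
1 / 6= 0.17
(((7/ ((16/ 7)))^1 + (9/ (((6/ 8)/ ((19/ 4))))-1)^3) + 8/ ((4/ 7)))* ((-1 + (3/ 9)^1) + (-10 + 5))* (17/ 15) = -812127281/ 720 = -1127954.56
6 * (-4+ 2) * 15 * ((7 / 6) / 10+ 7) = -1281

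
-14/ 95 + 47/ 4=11.60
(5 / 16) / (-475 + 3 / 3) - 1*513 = -3890597 / 7584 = -513.00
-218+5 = -213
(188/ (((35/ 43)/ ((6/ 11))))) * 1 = 125.98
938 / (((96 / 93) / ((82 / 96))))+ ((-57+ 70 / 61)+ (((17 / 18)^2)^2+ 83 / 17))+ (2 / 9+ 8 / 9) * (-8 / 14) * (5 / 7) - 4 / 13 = 804649739199497 / 1109502261504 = 725.23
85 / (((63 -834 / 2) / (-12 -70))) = 19.69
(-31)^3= -29791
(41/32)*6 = 7.69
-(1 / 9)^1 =-1 / 9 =-0.11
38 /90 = 19 /45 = 0.42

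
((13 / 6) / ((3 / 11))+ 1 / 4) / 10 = 59 / 72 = 0.82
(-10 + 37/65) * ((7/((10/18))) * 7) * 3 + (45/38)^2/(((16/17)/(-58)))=-9693116073/3754400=-2581.80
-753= -753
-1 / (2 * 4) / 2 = -1 / 16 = -0.06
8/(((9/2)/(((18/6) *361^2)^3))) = 106239116115175728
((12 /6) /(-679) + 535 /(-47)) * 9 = -3270231 /31913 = -102.47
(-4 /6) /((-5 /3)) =0.40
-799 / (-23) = 799 / 23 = 34.74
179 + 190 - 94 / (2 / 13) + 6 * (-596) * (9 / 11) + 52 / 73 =-2543186 / 803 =-3167.11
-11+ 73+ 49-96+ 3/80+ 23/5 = 1571/80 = 19.64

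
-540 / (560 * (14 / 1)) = -27 / 392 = -0.07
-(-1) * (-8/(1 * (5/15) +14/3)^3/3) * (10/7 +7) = -472/2625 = -0.18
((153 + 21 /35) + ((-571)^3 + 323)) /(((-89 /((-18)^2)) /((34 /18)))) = 1280172897.22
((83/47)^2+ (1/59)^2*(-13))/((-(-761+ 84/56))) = 47903784/11680394551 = 0.00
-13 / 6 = -2.17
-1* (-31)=31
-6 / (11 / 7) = -42 / 11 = -3.82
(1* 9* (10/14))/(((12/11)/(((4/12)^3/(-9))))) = -55/2268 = -0.02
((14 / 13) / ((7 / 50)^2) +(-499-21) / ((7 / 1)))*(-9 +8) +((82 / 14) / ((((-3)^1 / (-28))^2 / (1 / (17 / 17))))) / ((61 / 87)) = 12440368 / 16653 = 747.03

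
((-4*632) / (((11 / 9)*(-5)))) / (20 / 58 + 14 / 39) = 6433128 / 10945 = 587.77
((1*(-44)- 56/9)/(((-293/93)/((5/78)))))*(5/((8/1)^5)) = 87575/561659904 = 0.00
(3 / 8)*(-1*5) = -15 / 8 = -1.88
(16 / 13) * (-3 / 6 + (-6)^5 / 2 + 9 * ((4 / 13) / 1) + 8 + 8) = -804904 / 169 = -4762.75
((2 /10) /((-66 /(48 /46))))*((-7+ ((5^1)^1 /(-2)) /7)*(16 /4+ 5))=1854 /8855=0.21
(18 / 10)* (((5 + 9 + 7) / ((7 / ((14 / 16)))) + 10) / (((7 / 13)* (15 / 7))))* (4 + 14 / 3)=17069 / 100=170.69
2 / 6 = 1 / 3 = 0.33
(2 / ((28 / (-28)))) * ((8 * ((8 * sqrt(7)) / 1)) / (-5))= 128 * sqrt(7) / 5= 67.73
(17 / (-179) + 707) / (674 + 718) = 15817 / 31146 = 0.51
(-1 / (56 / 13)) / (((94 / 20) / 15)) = -975 / 1316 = -0.74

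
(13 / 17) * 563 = 430.53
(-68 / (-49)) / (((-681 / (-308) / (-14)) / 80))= -478720 / 681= -702.97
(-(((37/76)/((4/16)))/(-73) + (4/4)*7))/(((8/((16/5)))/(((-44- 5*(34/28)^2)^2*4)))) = -490296704196/16650935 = -29445.60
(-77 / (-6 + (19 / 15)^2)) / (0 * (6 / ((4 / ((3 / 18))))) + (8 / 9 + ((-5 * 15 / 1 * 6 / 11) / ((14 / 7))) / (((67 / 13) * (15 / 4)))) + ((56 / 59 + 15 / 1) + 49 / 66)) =35221230 / 33219521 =1.06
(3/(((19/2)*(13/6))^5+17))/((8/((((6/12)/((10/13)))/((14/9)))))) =0.00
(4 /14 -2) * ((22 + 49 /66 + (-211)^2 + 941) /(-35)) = 6003986 /2695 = 2227.82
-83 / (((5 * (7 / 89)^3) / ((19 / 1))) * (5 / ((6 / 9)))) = -2223472226 / 25725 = -86432.35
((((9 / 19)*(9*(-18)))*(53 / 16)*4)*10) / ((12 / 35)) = -2253825 / 76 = -29655.59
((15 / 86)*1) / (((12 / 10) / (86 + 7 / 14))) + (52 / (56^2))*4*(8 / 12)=638011 / 50568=12.62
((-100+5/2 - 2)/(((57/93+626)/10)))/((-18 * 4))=6169/279720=0.02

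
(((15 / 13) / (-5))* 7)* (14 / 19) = -294 / 247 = -1.19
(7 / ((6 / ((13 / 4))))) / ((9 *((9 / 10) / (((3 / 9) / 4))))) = 455 / 11664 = 0.04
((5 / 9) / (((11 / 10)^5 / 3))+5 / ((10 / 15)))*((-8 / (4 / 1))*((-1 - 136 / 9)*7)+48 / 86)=360843898135 / 186980211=1929.85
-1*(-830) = 830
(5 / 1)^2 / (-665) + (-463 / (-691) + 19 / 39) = 4012993 / 3584217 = 1.12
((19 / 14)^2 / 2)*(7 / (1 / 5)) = 1805 / 56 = 32.23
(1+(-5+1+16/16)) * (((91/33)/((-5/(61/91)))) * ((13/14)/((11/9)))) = 2379/4235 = 0.56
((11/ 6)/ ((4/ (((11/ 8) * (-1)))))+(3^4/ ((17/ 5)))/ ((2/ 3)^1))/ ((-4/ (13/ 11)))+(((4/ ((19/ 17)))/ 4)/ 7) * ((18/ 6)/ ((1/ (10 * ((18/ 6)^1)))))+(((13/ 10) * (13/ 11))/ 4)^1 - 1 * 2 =-46234451/ 95504640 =-0.48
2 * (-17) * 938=-31892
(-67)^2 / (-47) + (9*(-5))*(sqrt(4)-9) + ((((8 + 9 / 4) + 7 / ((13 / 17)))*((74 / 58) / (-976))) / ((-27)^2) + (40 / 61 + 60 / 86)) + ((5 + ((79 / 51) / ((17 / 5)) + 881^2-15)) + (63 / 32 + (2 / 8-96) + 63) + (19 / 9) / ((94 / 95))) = 486515688371232174085 / 626675684102208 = 776343.65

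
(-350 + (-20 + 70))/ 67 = -300/ 67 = -4.48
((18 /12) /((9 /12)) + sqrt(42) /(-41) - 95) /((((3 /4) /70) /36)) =-312480 - 3360*sqrt(42) /41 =-313011.10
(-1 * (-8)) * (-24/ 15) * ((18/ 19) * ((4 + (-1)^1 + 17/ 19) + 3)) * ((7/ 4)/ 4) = -66024/ 1805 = -36.58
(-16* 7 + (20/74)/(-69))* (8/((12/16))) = -9150272/7659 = -1194.71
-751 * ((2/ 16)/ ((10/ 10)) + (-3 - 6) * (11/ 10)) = 293641/ 40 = 7341.02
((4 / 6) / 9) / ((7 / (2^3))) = 16 / 189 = 0.08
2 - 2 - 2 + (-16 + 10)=-8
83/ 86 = 0.97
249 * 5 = 1245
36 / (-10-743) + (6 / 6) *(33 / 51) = 2557 / 4267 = 0.60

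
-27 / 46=-0.59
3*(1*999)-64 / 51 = 152783 / 51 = 2995.75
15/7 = 2.14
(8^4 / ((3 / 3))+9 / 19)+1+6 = 77966 / 19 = 4103.47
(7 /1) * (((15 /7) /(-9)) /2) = -5 /6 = -0.83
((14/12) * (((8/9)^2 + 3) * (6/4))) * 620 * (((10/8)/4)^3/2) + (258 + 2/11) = 2342493305/7299072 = 320.93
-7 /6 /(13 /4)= -0.36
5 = 5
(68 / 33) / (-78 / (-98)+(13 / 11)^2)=9163 / 9750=0.94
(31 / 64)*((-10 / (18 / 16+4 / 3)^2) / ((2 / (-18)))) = 25110 / 3481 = 7.21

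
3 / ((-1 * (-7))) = 3 / 7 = 0.43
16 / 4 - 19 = -15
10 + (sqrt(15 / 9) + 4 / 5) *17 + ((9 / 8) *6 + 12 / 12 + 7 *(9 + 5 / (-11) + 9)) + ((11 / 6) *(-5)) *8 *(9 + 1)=-382249 / 660 + 17 *sqrt(15) / 3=-557.22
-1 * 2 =-2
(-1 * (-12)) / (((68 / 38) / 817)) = 93138 / 17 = 5478.71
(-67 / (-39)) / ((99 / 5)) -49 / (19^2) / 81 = 355798 / 4181463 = 0.09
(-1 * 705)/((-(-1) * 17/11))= -7755/17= -456.18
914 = 914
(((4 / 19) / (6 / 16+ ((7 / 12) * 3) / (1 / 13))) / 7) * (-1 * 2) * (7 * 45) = -576 / 703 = -0.82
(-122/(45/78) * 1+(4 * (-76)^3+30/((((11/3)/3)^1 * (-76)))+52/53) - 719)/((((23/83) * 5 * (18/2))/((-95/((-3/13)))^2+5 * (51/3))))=-7394415848605056451/309546765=-23887879586.16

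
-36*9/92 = -81/23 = -3.52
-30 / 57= -10 / 19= -0.53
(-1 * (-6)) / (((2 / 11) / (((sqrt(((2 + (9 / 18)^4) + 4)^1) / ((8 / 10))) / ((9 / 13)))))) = 715 * sqrt(97) / 48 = 146.71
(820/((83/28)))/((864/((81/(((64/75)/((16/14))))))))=46125/1328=34.73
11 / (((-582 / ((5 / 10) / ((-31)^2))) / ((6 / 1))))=-11 / 186434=-0.00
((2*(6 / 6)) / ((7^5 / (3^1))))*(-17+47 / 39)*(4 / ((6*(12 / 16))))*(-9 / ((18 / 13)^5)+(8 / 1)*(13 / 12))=-4901908 / 141776649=-0.03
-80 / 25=-3.20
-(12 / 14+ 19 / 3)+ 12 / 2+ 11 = 206 / 21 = 9.81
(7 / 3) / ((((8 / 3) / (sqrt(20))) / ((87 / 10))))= 609 * sqrt(5) / 40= 34.04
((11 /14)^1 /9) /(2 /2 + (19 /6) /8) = 88 /1407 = 0.06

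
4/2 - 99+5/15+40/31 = -8870/93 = -95.38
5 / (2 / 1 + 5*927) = 0.00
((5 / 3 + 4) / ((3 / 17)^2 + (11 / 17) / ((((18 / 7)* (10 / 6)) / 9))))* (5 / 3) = 245650 / 36153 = 6.79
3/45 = 1/15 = 0.07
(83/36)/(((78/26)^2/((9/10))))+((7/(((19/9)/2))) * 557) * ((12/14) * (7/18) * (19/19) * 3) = 25267097/6840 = 3694.02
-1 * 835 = -835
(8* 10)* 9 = 720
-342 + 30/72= -4099/12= -341.58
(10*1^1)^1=10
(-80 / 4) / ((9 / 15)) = -100 / 3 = -33.33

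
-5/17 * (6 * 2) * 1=-60/17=-3.53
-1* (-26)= 26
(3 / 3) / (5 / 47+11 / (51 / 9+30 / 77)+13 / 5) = 328765 / 1486899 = 0.22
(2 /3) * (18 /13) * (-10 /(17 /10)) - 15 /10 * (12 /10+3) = -25923 /2210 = -11.73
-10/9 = -1.11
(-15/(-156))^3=0.00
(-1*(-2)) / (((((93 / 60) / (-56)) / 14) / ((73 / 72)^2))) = -2611210 / 2511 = -1039.91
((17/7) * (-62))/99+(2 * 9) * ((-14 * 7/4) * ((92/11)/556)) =-785515/96327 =-8.15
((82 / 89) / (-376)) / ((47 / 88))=-902 / 196601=-0.00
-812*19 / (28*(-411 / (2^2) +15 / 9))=6612 / 1213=5.45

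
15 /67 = 0.22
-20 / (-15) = 4 / 3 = 1.33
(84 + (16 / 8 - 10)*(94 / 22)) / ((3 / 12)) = 2192 / 11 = 199.27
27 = 27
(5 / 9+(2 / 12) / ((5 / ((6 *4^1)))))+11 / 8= 983 / 360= 2.73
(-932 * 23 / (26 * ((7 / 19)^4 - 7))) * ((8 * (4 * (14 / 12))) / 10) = 5587121912 / 12672855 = 440.87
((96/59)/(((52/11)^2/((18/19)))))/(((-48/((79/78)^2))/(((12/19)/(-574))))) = 2265483/1396704416744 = 0.00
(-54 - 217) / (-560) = 0.48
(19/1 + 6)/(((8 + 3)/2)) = 50/11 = 4.55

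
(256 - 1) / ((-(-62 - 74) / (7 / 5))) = 2.62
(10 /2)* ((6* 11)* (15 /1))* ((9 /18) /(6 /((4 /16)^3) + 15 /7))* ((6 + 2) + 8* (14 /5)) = 175560 /901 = 194.85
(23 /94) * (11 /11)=23 /94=0.24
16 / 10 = 8 / 5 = 1.60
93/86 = 1.08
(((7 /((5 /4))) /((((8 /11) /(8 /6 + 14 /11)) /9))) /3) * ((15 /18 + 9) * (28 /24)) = 124313 /180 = 690.63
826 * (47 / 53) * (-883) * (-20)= 685596520 / 53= 12935783.40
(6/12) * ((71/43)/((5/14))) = 497/215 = 2.31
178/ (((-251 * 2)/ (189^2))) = -3179169/ 251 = -12666.01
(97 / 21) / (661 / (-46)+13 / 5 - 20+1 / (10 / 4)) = -4462 / 30303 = -0.15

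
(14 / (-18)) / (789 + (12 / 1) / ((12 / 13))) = -7 / 7218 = -0.00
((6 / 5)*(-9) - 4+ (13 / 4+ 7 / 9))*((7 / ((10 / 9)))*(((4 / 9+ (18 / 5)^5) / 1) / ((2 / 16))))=-230993620676 / 703125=-328524.26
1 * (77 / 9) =77 / 9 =8.56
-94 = -94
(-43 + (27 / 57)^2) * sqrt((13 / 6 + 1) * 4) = -152.24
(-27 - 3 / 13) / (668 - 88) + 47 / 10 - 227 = -419124 / 1885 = -222.35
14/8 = 7/4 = 1.75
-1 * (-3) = 3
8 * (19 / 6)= 76 / 3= 25.33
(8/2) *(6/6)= 4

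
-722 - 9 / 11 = -7951 / 11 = -722.82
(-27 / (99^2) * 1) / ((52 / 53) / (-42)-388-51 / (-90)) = 3710 / 521799553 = 0.00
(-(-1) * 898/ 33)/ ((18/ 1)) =1.51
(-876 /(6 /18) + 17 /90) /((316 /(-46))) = 5439569 /14220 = 382.53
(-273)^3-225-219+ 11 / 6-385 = -122083465 / 6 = -20347244.17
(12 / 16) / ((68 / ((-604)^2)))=4023.71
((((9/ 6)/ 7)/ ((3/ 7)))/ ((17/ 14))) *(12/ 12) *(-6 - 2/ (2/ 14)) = -140/ 17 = -8.24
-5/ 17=-0.29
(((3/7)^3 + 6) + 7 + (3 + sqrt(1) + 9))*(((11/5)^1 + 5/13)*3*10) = 1288080/637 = 2022.10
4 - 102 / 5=-82 / 5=-16.40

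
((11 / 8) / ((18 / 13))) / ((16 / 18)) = 143 / 128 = 1.12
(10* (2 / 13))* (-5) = -100 / 13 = -7.69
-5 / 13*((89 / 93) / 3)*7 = -3115 / 3627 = -0.86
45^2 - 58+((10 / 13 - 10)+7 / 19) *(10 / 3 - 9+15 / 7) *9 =3886901 / 1729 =2248.06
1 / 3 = 0.33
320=320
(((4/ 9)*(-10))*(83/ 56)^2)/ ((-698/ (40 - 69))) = -998905/ 2462544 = -0.41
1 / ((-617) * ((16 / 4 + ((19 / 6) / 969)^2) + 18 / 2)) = -93636 / 751054973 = -0.00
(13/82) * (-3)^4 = 1053/82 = 12.84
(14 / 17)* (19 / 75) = 266 / 1275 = 0.21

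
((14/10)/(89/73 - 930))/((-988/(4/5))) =511/418671175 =0.00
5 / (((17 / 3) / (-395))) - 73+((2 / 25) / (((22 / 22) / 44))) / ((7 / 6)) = -1245074 / 2975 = -418.51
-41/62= -0.66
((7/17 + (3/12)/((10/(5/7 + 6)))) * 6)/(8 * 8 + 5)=2759/54740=0.05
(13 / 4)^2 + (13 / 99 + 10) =32779 / 1584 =20.69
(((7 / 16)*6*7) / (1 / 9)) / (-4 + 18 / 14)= -9261 / 152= -60.93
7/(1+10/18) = 9/2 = 4.50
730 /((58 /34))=12410 /29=427.93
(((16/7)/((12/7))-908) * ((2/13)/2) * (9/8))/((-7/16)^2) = -261120/637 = -409.92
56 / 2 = 28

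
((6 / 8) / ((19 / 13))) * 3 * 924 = 27027 / 19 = 1422.47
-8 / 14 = -4 / 7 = -0.57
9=9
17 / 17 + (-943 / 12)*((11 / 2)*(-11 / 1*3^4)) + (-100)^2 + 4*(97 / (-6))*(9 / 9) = 9480815 / 24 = 395033.96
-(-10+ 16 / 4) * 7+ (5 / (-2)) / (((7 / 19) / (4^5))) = -48346 / 7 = -6906.57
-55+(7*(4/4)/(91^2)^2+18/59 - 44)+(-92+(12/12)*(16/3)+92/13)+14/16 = -2460979766831/13871734968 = -177.41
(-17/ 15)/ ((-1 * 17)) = 1/ 15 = 0.07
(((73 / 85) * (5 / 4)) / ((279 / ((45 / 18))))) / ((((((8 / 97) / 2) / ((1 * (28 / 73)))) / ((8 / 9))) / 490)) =1663550 / 42687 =38.97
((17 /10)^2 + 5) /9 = 263 /300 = 0.88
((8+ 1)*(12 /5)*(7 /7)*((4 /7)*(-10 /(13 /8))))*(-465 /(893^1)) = 3214080 /81263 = 39.55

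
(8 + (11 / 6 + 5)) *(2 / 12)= 89 / 36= 2.47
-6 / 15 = -2 / 5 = -0.40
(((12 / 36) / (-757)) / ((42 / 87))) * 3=-0.00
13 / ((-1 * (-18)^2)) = -13 / 324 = -0.04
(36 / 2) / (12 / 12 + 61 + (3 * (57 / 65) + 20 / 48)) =0.28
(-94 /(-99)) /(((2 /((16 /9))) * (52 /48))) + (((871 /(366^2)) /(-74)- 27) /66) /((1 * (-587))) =3893011035539 /4992513864624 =0.78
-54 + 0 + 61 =7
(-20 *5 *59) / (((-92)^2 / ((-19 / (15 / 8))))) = 11210 / 1587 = 7.06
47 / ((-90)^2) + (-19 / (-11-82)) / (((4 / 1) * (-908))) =1310131 / 227998800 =0.01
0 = 0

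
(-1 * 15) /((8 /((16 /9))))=-10 /3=-3.33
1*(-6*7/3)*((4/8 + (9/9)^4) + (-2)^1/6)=-49/3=-16.33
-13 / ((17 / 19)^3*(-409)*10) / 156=0.00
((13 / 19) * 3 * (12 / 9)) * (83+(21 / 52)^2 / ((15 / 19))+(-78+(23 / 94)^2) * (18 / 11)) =-14563997413 / 120037060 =-121.33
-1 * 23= -23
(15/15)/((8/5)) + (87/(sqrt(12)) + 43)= 29 * sqrt(3)/2 + 349/8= 68.74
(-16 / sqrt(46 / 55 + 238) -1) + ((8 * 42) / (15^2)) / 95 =-4 * sqrt(45155) / 821 -7013 / 7125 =-2.02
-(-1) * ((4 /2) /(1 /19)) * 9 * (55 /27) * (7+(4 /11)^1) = 5130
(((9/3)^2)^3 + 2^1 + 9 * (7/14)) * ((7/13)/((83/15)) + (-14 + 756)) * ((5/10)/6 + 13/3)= 62426767249/25896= 2410672.20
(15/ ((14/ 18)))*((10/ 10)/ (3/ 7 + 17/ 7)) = 27/ 4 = 6.75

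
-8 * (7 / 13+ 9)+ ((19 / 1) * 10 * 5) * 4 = 48408 / 13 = 3723.69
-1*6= -6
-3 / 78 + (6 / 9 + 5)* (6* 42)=37127 / 26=1427.96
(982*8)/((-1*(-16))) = 491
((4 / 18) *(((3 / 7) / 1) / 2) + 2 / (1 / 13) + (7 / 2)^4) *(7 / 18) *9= 59173 / 96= 616.39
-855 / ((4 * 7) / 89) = -2717.68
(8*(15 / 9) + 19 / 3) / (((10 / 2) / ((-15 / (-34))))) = 59 / 34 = 1.74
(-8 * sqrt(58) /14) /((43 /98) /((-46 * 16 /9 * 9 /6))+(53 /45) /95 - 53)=88099200 * sqrt(58) /8169840883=0.08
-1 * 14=-14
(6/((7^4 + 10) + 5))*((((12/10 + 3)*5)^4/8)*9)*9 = 47258883/9664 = 4890.20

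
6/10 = 3/5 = 0.60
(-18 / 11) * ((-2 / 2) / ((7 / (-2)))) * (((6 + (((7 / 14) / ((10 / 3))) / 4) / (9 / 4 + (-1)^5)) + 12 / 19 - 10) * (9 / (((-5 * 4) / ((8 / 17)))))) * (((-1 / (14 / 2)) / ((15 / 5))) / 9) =38058 / 21762125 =0.00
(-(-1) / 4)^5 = 1 / 1024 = 0.00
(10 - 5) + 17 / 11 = 72 / 11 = 6.55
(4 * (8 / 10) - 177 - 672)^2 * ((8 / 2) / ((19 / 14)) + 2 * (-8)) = -4435341368 / 475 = -9337560.77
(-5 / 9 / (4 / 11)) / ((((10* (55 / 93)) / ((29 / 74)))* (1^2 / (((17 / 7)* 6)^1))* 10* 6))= -15283 / 621600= -0.02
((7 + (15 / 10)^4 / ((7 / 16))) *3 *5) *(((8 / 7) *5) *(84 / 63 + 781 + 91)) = 68120000 / 49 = 1390204.08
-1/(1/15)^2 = -225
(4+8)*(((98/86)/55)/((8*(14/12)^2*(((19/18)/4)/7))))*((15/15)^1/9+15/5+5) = 4.91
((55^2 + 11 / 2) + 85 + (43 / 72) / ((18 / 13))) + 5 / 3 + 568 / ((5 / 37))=47438771 / 6480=7320.80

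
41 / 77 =0.53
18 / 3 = 6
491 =491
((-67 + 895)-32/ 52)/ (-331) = -10756/ 4303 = -2.50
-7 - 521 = -528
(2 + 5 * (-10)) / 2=-24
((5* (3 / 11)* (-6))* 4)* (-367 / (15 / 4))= 35232 / 11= 3202.91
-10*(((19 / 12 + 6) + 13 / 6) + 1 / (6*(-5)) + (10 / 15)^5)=-47863 / 486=-98.48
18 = 18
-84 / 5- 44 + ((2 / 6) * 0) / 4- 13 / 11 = -3409 / 55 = -61.98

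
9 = 9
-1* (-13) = 13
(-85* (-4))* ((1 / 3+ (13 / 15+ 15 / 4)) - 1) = 1343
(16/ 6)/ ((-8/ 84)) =-28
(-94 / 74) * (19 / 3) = -893 / 111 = -8.05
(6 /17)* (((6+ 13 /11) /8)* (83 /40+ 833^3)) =5479530430431 /29920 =183139386.04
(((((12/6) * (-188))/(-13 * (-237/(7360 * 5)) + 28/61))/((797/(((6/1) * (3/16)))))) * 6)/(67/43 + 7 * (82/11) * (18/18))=-898274678400/8227433624521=-0.11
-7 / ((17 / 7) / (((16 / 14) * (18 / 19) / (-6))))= 168 / 323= 0.52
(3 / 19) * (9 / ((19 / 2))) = 54 / 361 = 0.15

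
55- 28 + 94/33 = 985/33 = 29.85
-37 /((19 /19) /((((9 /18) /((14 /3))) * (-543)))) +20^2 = 71473 /28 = 2552.61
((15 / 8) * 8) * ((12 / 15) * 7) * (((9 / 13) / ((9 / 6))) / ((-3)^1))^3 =-672 / 2197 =-0.31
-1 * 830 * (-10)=8300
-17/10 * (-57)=96.90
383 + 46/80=15343/40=383.58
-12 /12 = -1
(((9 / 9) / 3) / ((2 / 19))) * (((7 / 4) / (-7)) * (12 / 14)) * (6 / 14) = -57 / 196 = -0.29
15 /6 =5 /2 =2.50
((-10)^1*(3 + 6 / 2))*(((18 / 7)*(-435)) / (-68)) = -117450 / 119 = -986.97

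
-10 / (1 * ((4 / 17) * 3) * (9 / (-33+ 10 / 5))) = 2635 / 54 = 48.80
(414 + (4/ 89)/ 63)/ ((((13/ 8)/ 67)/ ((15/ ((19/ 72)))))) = 149306144640/ 153881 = 970270.17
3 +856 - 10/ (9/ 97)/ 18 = 69094/ 81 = 853.01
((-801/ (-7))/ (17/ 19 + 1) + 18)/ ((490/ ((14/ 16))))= 0.14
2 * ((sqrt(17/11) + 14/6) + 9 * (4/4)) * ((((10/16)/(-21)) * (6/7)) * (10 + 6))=-1360/147 - 40 * sqrt(187)/539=-10.27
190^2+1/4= 144401/4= 36100.25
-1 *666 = -666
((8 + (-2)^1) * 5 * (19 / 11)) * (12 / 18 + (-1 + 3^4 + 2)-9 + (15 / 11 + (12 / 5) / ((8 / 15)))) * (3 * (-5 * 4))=-29919300 / 121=-247266.94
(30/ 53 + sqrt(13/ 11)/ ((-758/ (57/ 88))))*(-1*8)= -240/ 53 + 57*sqrt(143)/ 91718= -4.52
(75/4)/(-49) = -75/196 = -0.38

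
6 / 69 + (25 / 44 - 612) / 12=-617713 / 12144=-50.87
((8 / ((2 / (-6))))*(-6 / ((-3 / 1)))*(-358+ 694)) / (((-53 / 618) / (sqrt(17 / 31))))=139263.32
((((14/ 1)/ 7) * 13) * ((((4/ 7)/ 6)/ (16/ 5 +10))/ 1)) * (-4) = -520/ 693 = -0.75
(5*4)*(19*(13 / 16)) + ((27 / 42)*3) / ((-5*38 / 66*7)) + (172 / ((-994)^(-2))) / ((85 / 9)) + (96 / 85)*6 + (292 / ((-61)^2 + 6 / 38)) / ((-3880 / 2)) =19531448296670794671 / 1085430537380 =17994194.58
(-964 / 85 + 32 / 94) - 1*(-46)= 139822 / 3995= 35.00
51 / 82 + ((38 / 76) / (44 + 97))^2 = 2027903 / 3260484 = 0.62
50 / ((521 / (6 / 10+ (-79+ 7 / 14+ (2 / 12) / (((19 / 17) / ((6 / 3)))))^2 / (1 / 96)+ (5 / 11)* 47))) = 349712872640 / 6206673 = 56344.66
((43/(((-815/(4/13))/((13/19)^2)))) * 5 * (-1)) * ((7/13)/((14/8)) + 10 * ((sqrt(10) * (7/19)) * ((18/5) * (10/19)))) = 0.85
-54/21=-18/7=-2.57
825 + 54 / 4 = 1677 / 2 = 838.50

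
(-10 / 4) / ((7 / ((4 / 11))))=-10 / 77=-0.13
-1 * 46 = -46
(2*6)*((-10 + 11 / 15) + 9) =-16 / 5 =-3.20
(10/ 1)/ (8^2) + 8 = 261/ 32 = 8.16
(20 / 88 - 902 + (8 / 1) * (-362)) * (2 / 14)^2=-83551 / 1078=-77.51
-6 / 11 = -0.55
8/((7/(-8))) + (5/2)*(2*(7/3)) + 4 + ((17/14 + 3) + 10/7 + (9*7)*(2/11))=1559/66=23.62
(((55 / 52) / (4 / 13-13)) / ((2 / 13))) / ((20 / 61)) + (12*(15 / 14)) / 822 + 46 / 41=-9710047 / 18873120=-0.51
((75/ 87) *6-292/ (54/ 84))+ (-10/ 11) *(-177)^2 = -83057912/ 2871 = -28929.96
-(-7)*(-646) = -4522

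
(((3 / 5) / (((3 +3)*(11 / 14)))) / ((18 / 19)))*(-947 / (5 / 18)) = -125951 / 275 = -458.00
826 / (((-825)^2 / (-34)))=-28084 / 680625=-0.04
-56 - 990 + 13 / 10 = -10447 / 10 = -1044.70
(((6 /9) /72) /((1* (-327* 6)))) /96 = -1 /20342016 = -0.00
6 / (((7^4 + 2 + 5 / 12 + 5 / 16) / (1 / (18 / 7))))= 112 / 115379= 0.00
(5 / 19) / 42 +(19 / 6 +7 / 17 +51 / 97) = 4.11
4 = 4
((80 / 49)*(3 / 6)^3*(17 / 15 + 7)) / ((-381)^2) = 244 / 21338667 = 0.00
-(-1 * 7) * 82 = 574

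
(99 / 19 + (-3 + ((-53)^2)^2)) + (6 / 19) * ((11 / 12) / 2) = 599676735 / 76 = 7890483.36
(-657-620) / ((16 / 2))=-1277 / 8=-159.62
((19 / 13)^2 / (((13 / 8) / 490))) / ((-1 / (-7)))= 9905840 / 2197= 4508.80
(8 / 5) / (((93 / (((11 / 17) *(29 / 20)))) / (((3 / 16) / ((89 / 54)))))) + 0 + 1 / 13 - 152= -9263230531 / 60973900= -151.92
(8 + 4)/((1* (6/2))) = 4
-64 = -64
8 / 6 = 4 / 3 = 1.33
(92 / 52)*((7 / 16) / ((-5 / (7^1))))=-1127 / 1040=-1.08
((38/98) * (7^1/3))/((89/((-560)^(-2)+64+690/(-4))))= -646486381/586118400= -1.10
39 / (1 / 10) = 390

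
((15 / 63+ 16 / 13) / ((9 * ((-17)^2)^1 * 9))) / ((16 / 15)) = 2005 / 34083504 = 0.00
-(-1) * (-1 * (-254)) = 254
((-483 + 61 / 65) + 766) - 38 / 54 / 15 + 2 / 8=5984021 / 21060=284.14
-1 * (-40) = 40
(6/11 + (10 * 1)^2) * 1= 1106/11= 100.55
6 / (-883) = -0.01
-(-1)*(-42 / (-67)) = 42 / 67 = 0.63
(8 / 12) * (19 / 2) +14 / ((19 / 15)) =991 / 57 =17.39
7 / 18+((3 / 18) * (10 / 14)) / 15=25 / 63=0.40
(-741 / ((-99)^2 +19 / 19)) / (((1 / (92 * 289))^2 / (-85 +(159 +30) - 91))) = -20147269704 / 29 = -694733438.07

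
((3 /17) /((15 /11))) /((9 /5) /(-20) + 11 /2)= 220 /9197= 0.02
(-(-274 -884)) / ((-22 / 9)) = -5211 / 11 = -473.73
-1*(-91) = 91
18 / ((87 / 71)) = 14.69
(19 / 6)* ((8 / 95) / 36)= 1 / 135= 0.01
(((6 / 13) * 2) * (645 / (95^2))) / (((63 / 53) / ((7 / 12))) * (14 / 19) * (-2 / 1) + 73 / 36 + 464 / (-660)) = -32489424 / 826501273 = -0.04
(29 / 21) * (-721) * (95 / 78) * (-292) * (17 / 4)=352152365 / 234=1504924.64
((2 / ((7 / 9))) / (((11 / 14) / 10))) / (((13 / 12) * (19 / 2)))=8640 / 2717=3.18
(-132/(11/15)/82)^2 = 4.82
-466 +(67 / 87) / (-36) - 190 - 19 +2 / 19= -40162909 / 59508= -674.92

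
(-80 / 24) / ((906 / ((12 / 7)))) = -20 / 3171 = -0.01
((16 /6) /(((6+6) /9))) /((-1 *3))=-2 /3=-0.67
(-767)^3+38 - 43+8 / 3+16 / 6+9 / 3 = -1353652979 / 3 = -451217659.67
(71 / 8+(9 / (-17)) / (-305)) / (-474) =-0.02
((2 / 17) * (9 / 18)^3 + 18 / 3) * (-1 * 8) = -818 / 17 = -48.12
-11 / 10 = -1.10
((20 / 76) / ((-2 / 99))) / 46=-495 / 1748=-0.28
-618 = -618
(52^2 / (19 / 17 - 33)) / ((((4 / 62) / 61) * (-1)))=21731372 / 271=80189.56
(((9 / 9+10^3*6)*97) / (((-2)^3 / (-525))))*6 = 916802775 / 4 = 229200693.75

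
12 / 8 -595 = -1187 / 2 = -593.50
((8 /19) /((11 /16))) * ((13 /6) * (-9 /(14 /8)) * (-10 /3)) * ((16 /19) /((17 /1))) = 532480 /472549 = 1.13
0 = 0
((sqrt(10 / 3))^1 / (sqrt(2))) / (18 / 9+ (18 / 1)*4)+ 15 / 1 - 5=10.02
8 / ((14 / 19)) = 76 / 7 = 10.86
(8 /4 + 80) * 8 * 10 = 6560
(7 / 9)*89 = 623 / 9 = 69.22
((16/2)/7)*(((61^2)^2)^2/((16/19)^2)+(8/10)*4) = 346031699960096301/1120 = 308956874964371.70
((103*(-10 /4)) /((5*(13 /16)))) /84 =-206 /273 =-0.75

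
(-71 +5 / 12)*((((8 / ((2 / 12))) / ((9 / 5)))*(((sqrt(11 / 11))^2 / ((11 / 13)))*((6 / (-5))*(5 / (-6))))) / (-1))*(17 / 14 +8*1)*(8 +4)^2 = 2951520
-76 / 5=-15.20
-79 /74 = -1.07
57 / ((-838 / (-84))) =2394 / 419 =5.71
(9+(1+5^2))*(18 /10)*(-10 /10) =-63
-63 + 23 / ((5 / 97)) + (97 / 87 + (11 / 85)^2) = 241581292 / 628575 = 384.33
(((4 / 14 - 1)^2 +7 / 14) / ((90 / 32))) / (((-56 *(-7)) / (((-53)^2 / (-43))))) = -30899 / 516215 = -0.06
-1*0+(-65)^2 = 4225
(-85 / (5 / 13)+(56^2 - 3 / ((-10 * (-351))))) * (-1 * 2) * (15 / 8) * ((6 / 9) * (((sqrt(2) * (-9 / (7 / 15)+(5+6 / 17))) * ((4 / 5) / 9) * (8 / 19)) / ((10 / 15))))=22618760968 * sqrt(2) / 3968055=8061.32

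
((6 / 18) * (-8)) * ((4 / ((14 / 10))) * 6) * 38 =-12160 / 7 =-1737.14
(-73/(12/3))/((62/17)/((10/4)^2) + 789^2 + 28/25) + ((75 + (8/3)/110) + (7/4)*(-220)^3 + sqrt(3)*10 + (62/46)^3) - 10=-39589141776002837276107/2124572562342780 + 10*sqrt(3)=-18633915.21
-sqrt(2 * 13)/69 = -sqrt(26)/69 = -0.07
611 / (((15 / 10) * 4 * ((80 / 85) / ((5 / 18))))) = 51935 / 1728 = 30.05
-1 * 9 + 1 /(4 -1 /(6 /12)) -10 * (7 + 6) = -277 /2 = -138.50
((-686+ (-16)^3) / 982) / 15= -797 / 2455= -0.32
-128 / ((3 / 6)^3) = -1024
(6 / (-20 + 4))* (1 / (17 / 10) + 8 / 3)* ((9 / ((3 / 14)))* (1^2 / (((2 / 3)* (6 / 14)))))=-12201 / 68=-179.43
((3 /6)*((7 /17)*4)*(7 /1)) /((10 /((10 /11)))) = 98 /187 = 0.52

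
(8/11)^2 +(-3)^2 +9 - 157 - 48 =-22563/121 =-186.47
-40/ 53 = -0.75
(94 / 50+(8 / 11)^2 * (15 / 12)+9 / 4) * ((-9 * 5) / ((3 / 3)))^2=9702.09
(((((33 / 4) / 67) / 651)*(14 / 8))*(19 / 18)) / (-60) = -209 / 35890560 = -0.00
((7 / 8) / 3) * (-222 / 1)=-259 / 4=-64.75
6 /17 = 0.35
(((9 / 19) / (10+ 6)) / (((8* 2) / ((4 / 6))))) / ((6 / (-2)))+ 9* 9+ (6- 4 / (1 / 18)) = 36479 / 2432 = 15.00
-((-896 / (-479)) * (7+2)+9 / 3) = -9501 / 479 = -19.84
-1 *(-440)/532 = 110/133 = 0.83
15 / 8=1.88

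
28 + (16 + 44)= 88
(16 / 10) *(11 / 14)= 44 / 35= 1.26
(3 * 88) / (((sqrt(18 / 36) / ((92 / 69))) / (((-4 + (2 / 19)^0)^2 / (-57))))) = -1056 * sqrt(2) / 19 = -78.60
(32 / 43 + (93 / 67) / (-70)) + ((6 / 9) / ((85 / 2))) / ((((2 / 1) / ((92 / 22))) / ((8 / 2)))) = 96794353 / 113136870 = 0.86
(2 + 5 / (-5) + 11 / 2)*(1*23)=299 / 2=149.50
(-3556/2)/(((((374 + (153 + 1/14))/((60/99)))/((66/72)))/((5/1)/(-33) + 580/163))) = -2280729500/357224769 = -6.38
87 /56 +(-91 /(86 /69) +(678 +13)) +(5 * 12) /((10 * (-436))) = 619.53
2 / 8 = 1 / 4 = 0.25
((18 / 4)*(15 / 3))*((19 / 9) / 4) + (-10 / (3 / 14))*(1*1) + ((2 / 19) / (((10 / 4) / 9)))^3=-714788381 / 20577000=-34.74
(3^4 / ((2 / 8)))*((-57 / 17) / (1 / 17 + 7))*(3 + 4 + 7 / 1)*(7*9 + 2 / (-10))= -3382722 / 25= -135308.88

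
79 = 79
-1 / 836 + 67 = 56011 / 836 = 67.00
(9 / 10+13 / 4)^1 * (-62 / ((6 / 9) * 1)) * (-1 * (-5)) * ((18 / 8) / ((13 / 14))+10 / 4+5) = -995751 / 52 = -19149.06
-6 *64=-384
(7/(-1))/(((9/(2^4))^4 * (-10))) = 229376/32805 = 6.99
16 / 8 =2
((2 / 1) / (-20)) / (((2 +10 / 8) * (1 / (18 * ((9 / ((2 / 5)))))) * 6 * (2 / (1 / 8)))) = -27 / 208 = -0.13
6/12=1/2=0.50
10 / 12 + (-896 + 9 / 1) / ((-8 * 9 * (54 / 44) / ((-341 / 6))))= -569.66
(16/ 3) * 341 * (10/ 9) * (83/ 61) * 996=1503455360/ 549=2738534.35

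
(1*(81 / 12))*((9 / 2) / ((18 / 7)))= 11.81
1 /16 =0.06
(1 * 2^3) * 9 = 72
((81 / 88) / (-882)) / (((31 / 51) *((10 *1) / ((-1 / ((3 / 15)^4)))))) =57375 / 534688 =0.11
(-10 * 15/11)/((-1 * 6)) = 25/11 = 2.27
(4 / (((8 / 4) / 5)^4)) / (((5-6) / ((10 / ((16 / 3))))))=-9375 / 32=-292.97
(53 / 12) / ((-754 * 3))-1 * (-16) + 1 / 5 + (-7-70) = -8252041 / 135720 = -60.80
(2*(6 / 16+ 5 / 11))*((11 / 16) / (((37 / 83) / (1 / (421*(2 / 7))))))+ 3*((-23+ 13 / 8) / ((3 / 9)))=-383525635 / 1993856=-192.35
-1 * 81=-81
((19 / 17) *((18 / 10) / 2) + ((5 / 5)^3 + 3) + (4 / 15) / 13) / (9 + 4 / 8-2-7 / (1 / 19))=-6665 / 166413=-0.04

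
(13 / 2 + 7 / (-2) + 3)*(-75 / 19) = -450 / 19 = -23.68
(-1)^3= -1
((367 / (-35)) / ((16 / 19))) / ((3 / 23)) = -160379 / 1680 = -95.46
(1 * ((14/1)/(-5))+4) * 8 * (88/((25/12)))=50688/125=405.50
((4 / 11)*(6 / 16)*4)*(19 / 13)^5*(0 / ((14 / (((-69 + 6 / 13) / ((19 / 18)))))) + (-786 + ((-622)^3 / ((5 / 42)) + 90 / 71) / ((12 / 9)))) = -7995756073324708233 / 1449899165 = -5514698033.04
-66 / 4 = -33 / 2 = -16.50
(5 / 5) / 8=1 / 8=0.12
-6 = -6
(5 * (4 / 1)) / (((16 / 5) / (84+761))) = 21125 / 4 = 5281.25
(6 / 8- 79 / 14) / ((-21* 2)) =137 / 1176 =0.12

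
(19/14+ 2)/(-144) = -47/2016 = -0.02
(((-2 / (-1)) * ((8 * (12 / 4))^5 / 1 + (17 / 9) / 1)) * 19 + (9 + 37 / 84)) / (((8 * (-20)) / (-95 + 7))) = 838751186801 / 5040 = 166418886.27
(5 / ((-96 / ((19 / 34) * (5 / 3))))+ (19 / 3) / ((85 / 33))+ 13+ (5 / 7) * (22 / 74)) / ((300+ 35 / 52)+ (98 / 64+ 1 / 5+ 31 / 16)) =2575370863 / 50170238874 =0.05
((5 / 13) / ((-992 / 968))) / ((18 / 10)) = -0.21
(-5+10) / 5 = 1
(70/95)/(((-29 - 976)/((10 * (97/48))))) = -679/45828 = -0.01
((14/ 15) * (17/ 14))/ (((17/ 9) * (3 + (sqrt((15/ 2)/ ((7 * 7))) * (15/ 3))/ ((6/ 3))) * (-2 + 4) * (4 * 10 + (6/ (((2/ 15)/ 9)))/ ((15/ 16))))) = 147/ 620090 - 7 * sqrt(30)/ 496072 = 0.00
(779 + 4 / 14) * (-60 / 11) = -327300 / 77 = -4250.65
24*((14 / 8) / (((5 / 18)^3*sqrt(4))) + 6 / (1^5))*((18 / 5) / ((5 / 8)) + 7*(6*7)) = 1052697168 / 3125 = 336863.09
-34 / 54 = -17 / 27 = -0.63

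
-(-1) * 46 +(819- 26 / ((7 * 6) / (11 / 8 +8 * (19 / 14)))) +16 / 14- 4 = 1004975 / 1176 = 854.57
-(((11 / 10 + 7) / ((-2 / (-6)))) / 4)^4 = -3486784401 / 2560000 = -1362.03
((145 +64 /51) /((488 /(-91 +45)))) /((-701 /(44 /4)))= 1887127 /8723244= 0.22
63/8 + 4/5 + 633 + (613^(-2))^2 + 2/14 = 25375331563644229/39536655581080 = 641.82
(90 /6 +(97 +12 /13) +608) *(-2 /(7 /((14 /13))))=-37488 /169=-221.82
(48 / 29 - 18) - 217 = -6767 / 29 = -233.34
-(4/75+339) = -339.05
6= 6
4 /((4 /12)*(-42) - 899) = -4 /913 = -0.00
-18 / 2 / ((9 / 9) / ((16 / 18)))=-8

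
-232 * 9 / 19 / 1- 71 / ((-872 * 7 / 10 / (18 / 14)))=-44547327 / 405916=-109.75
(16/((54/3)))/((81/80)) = 640/729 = 0.88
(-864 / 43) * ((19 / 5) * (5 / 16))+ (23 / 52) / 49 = -2613259 / 109564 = -23.85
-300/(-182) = 150/91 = 1.65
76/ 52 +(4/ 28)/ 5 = 1.49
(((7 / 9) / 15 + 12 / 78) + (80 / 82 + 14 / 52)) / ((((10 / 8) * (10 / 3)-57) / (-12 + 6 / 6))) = 2296217 / 7603245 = 0.30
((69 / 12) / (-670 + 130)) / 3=-23 / 6480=-0.00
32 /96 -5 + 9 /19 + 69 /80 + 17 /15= -10019 /4560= -2.20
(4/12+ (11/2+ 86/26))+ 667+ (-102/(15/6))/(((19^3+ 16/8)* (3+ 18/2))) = 201023341/297310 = 676.14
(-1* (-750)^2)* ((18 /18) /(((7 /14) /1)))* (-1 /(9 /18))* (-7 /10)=-1575000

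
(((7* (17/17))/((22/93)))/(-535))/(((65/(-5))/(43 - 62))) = -12369/153010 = -0.08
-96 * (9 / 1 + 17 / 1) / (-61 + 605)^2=-39 / 4624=-0.01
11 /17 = 0.65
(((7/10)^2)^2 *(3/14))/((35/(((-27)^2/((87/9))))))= 321489/2900000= 0.11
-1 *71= -71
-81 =-81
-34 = -34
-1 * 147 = -147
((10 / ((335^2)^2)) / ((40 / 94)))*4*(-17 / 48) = -0.00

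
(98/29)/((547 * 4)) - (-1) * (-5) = -158581/31726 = -5.00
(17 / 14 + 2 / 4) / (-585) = -4 / 1365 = -0.00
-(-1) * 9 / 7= 9 / 7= 1.29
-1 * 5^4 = -625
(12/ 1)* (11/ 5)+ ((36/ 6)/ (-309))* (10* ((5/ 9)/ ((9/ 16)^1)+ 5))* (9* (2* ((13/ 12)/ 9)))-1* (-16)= 4990898/ 125145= 39.88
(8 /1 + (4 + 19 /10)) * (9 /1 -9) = 0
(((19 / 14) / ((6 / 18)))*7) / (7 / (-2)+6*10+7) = 57 / 127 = 0.45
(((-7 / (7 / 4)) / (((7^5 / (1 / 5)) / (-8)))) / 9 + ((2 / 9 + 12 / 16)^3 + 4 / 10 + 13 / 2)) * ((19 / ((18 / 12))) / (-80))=-582468779203 / 470488435200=-1.24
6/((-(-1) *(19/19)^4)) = 6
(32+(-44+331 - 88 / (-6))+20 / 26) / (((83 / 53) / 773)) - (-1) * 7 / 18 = 3206159555 / 19422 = 165078.75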